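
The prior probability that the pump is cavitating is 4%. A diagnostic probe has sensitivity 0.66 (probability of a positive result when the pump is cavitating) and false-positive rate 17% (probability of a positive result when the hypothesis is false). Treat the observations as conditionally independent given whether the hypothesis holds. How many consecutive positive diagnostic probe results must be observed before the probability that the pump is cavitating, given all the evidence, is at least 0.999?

Prior odds: 0.04 ÷ 0.96 = 1/24.
Likelihood ratio of a positive result = 0.66/0.17 = 66/17.
Target posterior odds = 0.999/0.001 = 999.
Need (1/24) × (66/17)ⁿ ≥ 999, i.e. (66/17)ⁿ ≥ 23976.
(66/17)⁷ ≈13294.3 falls short of 23976 but (66/17)⁸ ≈51613.1 reaches it, so n = 8.

8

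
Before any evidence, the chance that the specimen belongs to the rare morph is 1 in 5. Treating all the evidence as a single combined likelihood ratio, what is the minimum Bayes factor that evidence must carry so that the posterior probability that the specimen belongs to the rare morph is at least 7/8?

Prior odds = 0.2/0.8 = 0.25.
Target odds = 0.875/0.125 = 7.
Required Bayes factor = 7 ÷ 0.25 = 28.

28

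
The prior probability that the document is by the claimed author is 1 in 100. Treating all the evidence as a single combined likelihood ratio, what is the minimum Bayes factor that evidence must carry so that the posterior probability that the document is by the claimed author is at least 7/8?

Prior odds = 0.01/0.99 = 1/99.
Target odds = 0.875/0.125 = 7.
Required Bayes factor = 7 ÷ (1/99) = 693.

693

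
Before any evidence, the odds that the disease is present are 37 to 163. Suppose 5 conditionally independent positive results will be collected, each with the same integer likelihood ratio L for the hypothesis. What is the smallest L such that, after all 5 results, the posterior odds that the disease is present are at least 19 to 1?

Prior odds = 37/163.
Target odds = 19.
Need L⁵ ≥ 19 ÷ (37/163) = 3097/37.
2⁵ = 32 < 3097/37 ≤ 243 = 3⁵, so L = 3.

3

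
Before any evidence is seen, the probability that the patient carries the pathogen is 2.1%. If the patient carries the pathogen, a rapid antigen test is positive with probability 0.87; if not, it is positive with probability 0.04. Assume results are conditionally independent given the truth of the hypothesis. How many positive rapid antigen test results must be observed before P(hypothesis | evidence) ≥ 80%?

2

Prior odds = 0.021/0.979 = 21/979.
Likelihood ratio of a positive = 0.87/0.04 = 21.75.
Target posterior odds = 0.8/0.2 = 4.
Need (21/979) × 21.75ⁿ ≥ 4, i.e. 21.75ⁿ ≥ 3916/21.
21.75¹ = 21.75 falls short of 3916/21 but 21.75² = 473.0625 reaches it, so n = 2.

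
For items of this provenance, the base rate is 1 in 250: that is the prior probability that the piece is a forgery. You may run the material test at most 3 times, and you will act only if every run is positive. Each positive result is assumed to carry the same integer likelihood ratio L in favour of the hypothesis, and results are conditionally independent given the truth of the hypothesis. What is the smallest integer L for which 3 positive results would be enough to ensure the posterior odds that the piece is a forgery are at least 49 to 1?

24

Prior odds = 0.004/0.996 = 1/249.
Target odds = 49.
Need L³ ≥ 49 ÷ (1/249) = 12201.
23³ = 12167 < 12201 ≤ 13824 = 24³, so L = 24.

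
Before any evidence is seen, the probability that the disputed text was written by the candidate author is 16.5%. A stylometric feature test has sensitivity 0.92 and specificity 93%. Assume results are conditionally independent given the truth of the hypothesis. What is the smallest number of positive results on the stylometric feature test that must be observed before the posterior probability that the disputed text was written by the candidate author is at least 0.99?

3

Prior odds = 0.165/0.835 = 33/167.
False-positive rate = 1 − 0.93 = 0.07; likelihood ratio of a positive = 0.92/0.07 = 92/7.
Target odds: 0.99 ÷ 0.01 = 99.
Need (33/167) × (92/7)ⁿ ≥ 99, i.e. (92/7)ⁿ ≥ 501.
(92/7)² = 8464/49 falls short of 501 but (92/7)³ = 778688/343 reaches it, so n = 3.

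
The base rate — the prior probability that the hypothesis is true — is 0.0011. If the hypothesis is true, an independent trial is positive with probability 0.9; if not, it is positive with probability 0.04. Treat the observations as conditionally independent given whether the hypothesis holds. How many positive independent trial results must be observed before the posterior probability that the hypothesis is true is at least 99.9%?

Prior odds = 0.0011/0.9989 = 11/9989.
Likelihood ratio of a positive = 0.9/0.04 = 22.5.
Target posterior odds = 0.999/0.001 = 999.
Need (11/9989) × 22.5ⁿ ≥ 999, i.e. 22.5ⁿ ≥ 9979011/11.
22.5⁴ = 256289.0625 falls short of 9979011/11 but 22.5⁵ = 184528125/32 reaches it, so n = 5.

5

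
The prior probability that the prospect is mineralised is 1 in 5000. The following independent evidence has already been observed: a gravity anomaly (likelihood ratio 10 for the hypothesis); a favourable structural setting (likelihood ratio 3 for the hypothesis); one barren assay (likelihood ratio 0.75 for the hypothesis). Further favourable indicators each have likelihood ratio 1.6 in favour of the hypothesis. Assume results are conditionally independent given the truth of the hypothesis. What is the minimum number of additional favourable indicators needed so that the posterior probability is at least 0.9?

17

Prior odds = 0.0002/0.9998 = 1/4999.
Combined Bayes factor of the evidence already in hand = 10 × 3 × 0.75 = 22.5.
Odds after that evidence = (1/4999) × 22.5 = 45/9998.
Target odds = 0.9/0.1 = 9.
Need 1.6ⁿ ≥ 9 ÷ (45/9998) = 1999.6.
1.6¹⁶ ≈1844.67 falls short of 1999.6 but 1.6¹⁷ ≈2951.48 reaches it, so n = 17.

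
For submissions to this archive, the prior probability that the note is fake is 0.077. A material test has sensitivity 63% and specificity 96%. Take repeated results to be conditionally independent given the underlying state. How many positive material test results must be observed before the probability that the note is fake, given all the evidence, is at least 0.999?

Prior odds: 0.077 ÷ 0.923 = 77/923.
False-positive rate = 1 − 0.96 = 0.04; likelihood ratio of a positive = 0.63/0.04 = 15.75.
Target odds: 0.999 ÷ 0.001 = 999.
Need (77/923) × 15.75ⁿ ≥ 999, i.e. 15.75ⁿ ≥ 922077/77.
15.75³ = 3906.984375 falls short of 922077/77 but 15.75⁴ = 15752961/256 reaches it, so n = 4.

4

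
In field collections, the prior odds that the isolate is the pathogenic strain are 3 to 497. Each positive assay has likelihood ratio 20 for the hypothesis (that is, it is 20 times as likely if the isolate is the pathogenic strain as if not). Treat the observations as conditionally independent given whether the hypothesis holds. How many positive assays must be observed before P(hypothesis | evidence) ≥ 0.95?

Prior odds = 3/497.
Likelihood ratio per positive assay = 20.
Target odds: 0.95 ÷ 0.05 = 19.
Require 20ⁿ ≥ 19 ÷ (3/497) = 9443/3.
20² = 400 falls short of 9443/3 but 20³ = 8000 reaches it, so n = 3.

3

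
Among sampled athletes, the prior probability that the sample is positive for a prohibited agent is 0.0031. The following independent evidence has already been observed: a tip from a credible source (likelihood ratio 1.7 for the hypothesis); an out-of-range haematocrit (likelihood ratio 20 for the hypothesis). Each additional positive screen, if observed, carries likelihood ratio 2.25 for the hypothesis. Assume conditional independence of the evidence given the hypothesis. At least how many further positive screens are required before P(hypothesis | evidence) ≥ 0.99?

9

Prior odds = 0.0031/0.9969 = 31/9969.
Combined Bayes factor of the evidence already in hand = 1.7 × 20 = 34.
Odds after that evidence = (31/9969) × 34 = 1054/9969.
Target odds = 0.99/0.01 = 99.
Need 2.25ⁿ ≥ 99 ÷ (1054/9969) = 986931/1054.
2.25⁸ = 43046721/65536 falls short of 986931/1054 but 2.25⁹ = 387420489/262144 reaches it, so n = 9.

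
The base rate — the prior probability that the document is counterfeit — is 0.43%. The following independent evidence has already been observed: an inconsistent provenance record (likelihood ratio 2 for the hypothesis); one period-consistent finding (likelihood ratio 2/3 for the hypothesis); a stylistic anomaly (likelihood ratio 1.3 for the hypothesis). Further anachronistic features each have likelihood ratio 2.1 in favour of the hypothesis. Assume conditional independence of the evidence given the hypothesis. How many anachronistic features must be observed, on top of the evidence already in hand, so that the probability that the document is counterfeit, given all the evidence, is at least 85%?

Prior odds = 0.0043/0.9957 = 43/9957.
Combined Bayes factor of the evidence already in hand = 2 × (2/3) × 1.3 = 26/15.
Odds after that evidence = (43/9957) × 26/15 = 1118/149355.
Target odds = 0.85/0.15 = 17/3.
Need 2.1ⁿ ≥ 17/3 ÷ (1118/149355) = 846345/1118.
2.1⁸ ≈378.229 falls short of 846345/1118 but 2.1⁹ ≈794.28 reaches it, so n = 9.

9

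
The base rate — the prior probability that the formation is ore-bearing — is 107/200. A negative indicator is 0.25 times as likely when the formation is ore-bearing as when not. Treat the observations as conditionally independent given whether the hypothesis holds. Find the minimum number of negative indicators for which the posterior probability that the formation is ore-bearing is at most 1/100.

4

Prior odds: 0.535 ÷ 0.465 = 107/93.
Likelihood ratio per negative indicator = 0.25.
Target posterior odds = 0.01/0.99 = 1/99.
Require 0.25ⁿ ≤ 1/99 ÷ (107/93) = 31/3531.
0.25³ = 0.015625 is still above 31/3531 but 0.25⁴ = 0.00390625 is at or below it, so n = 4.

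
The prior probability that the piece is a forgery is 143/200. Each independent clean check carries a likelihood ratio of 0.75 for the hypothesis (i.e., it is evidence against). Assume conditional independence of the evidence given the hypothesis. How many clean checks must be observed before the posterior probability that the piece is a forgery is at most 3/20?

10

Prior odds = 0.715/0.285 = 143/57.
Likelihood ratio per clean check = 0.75.
Target posterior odds = 0.15/0.85 = 3/17.
Require 0.75ⁿ ≤ 3/17 ÷ (143/57) = 171/2431.
0.75⁹ = 19683/262144 is still above 171/2431 but 0.75¹⁰ = 59049/1048576 is at or below it, so n = 10.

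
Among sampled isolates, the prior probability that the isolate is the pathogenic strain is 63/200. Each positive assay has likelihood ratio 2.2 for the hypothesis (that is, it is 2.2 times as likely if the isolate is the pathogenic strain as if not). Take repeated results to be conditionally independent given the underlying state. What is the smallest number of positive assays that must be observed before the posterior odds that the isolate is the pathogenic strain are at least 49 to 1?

6

Prior odds: 0.315 ÷ 0.685 = 63/137.
Likelihood ratio per positive assay = 2.2.
Target odds = 49.
Require 2.2ⁿ ≥ 49 ÷ (63/137) = 959/9.
2.2⁵ = 51.53632 falls short of 959/9 but 2.2⁶ = 1771561/15625 reaches it, so n = 6.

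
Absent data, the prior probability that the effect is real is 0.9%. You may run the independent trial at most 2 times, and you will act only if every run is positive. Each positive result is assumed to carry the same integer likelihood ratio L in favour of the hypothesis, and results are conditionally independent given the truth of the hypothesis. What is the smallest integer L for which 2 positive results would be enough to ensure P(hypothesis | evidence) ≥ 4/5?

21

Prior odds = 0.009/0.991 = 9/991.
Target odds = 0.8/0.2 = 4.
Need L² ≥ 4 ÷ (9/991) = 3964/9.
20² = 400 < 3964/9 ≤ 441 = 21², so L = 21.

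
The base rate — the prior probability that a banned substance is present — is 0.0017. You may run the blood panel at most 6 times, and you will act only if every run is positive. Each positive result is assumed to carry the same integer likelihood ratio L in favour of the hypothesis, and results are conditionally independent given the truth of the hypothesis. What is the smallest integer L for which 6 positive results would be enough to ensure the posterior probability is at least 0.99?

Prior odds = 0.0017/0.9983 = 17/9983.
Target odds = 0.99/0.01 = 99.
Need L⁶ ≥ 99 ÷ (17/9983) = 988317/17.
6⁶ = 46656 < 988317/17 ≤ 117649 = 7⁶, so L = 7.

7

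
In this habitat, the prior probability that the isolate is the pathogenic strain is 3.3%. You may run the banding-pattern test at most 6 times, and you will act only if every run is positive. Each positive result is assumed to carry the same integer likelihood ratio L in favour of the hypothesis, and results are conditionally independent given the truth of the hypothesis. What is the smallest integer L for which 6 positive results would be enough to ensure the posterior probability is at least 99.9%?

6

Prior odds = 0.033/0.967 = 33/967.
Target odds = 0.999/0.001 = 999.
Need L⁶ ≥ 999 ÷ (33/967) = 322011/11.
5⁶ = 15625 < 322011/11 ≤ 46656 = 6⁶, so L = 6.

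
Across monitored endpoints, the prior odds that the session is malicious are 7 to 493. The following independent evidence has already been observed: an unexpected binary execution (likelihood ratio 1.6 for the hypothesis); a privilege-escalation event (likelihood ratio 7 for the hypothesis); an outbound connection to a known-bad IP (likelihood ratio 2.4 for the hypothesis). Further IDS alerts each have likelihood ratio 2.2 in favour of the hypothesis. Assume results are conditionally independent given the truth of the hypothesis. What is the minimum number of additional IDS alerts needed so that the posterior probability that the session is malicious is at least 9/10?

Prior odds = 7/493.
Combined Bayes factor of the evidence already in hand = 1.6 × 7 × 2.4 = 26.88.
Odds after that evidence = (7/493) × 26.88 = 4704/12325.
Target odds = 0.9/0.1 = 9.
Need 2.2ⁿ ≥ 9 ÷ (4704/12325) = 36975/1568.
2.2⁴ = 23.4256 falls short of 36975/1568 but 2.2⁵ = 51.53632 reaches it, so n = 5.

5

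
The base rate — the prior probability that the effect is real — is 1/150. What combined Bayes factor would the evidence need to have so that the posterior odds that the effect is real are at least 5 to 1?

745

Prior odds = (1/150)/(149/150) = 1/149.
Target odds = 5.
Required Bayes factor = 5 ÷ (1/149) = 745.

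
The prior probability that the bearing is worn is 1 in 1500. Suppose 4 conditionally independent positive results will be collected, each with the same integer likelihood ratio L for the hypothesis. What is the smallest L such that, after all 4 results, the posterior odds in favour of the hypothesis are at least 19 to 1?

Prior odds = (1/1500)/(1499/1500) = 1/1499.
Target odds = 19.
Need L⁴ ≥ 19 ÷ (1/1499) = 28481.
12⁴ = 20736 < 28481 ≤ 28561 = 13⁴, so L = 13.

13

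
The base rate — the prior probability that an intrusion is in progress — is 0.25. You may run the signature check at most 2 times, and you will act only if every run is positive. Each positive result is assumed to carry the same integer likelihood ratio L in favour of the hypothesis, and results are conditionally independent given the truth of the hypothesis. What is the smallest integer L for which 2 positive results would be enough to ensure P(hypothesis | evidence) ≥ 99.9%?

Prior odds = 0.25/0.75 = 1/3.
Target odds = 0.999/0.001 = 999.
Need L² ≥ 999 ÷ (1/3) = 2997.
54² = 2916 < 2997 ≤ 3025 = 55², so L = 55.

55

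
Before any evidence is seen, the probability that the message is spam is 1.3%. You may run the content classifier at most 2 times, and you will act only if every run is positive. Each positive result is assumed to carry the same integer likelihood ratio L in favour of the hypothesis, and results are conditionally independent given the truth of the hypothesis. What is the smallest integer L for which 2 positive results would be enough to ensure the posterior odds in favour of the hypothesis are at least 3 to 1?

Prior odds = 0.013/0.987 = 13/987.
Target odds = 3.
Need L² ≥ 3 ÷ (13/987) = 2961/13.
15² = 225 < 2961/13 ≤ 256 = 16², so L = 16.

16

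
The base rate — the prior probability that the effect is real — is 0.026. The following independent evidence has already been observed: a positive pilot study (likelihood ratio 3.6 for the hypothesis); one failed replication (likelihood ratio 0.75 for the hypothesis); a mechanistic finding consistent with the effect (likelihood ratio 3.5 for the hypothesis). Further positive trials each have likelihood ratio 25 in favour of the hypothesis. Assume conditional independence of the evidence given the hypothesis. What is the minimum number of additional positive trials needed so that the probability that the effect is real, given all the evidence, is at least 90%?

Prior odds = 0.026/0.974 = 13/487.
Combined Bayes factor of the evidence already in hand = 3.6 × 0.75 × 3.5 = 9.45.
Odds after that evidence = (13/487) × 9.45 = 2457/9740.
Target odds = 0.9/0.1 = 9.
Need 25ⁿ ≥ 9 ÷ (2457/9740) = 9740/273.
25¹ = 25 falls short of 9740/273 but 25² = 625 reaches it, so n = 2.

2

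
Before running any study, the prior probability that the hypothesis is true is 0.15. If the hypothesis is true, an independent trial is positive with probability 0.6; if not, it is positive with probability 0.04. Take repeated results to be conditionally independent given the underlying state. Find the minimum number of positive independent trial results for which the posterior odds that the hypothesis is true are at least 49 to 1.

3

Prior odds = 0.15/0.85 = 3/17.
Likelihood ratio of a positive = 0.6/0.04 = 15.
Target odds = 49.
Require 15ⁿ ≥ 49 ÷ (3/17) = 833/3.
15² = 225 falls short of 833/3 but 15³ = 3375 reaches it, so n = 3.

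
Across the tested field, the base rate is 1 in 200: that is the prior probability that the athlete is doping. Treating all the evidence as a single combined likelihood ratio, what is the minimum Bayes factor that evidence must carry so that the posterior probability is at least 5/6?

Prior odds = 0.005/0.995 = 1/199.
Target odds = (5/6)/(1/6) = 5.
Required Bayes factor = 5 ÷ (1/199) = 995.

995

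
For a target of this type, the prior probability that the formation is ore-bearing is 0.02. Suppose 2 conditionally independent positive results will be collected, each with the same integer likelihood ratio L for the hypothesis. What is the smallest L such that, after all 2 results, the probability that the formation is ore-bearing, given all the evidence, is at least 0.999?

Prior odds = 0.02/0.98 = 1/49.
Target odds = 0.999/0.001 = 999.
Need L² ≥ 999 ÷ (1/49) = 48951.
221² = 48841 < 48951 ≤ 49284 = 222², so L = 222.

222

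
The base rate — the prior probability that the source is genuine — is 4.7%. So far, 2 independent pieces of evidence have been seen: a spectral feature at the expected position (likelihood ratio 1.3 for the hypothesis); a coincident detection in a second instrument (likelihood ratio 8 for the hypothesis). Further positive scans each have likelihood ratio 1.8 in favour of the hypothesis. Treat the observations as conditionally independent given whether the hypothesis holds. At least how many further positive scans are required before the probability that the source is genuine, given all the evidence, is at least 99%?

9

Prior odds = 0.047/0.953 = 47/953.
Combined Bayes factor of the evidence already in hand = 1.3 × 8 = 10.4.
Odds after that evidence = (47/953) × 10.4 = 2444/4765.
Target odds = 0.99/0.01 = 99.
Need 1.8ⁿ ≥ 99 ÷ (2444/4765) = 471735/2444.
1.8⁸ = 43046721/390625 falls short of 471735/2444 but 1.8⁹ = 387420489/1953125 reaches it, so n = 9.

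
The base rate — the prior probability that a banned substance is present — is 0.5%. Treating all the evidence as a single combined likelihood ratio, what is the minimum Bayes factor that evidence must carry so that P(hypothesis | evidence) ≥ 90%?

1791

Prior odds = 0.005/0.995 = 1/199.
Target odds = 0.9/0.1 = 9.
Required Bayes factor = 9 ÷ (1/199) = 1791.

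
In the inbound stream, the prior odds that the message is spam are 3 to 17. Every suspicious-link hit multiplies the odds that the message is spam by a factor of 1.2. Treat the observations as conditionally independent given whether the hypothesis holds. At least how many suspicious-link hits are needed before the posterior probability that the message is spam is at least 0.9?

22

Prior odds = 3/17.
Likelihood ratio per suspicious-link hit = 1.2.
Target odds: 0.9 ÷ 0.1 = 9.
Need (3/17) × 1.2ⁿ ≥ 9, i.e. 1.2ⁿ ≥ 51.
1.2²¹ ≈46.0051 falls short of 51 but 1.2²² ≈55.2061 reaches it, so n = 22.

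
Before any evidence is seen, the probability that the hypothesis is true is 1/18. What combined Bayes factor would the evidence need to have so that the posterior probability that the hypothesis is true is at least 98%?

833

Prior odds = (1/18)/(17/18) = 1/17.
Target odds = 0.98/0.02 = 49.
Required Bayes factor = 49 ÷ (1/17) = 833.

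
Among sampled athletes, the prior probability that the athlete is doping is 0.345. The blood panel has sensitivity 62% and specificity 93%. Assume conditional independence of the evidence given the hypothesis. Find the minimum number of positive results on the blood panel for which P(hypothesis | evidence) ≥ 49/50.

3

Prior odds = 0.345/0.655 = 69/131.
False-positive rate = 1 − 0.93 = 0.07; likelihood ratio of a positive = 0.62/0.07 = 62/7.
Target odds: 0.98 ÷ 0.02 = 49.
Require (62/7)ⁿ ≥ 49 ÷ (69/131) = 6419/69.
(62/7)² = 3844/49 falls short of 6419/69 but (62/7)³ = 238328/343 reaches it, so n = 3.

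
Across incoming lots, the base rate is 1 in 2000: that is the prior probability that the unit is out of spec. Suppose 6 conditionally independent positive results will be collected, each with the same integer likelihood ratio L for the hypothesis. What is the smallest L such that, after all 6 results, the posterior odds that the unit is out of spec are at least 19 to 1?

6

Prior odds = 0.0005/0.9995 = 1/1999.
Target odds = 19.
Need L⁶ ≥ 19 ÷ (1/1999) = 37981.
5⁶ = 15625 < 37981 ≤ 46656 = 6⁶, so L = 6.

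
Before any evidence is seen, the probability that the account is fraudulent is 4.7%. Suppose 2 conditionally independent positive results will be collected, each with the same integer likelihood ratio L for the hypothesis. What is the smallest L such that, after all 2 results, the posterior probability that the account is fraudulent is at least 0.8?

10

Prior odds = 0.047/0.953 = 47/953.
Target odds = 0.8/0.2 = 4.
Need L² ≥ 4 ÷ (47/953) = 3812/47.
9² = 81 < 3812/47 ≤ 100 = 10², so L = 10.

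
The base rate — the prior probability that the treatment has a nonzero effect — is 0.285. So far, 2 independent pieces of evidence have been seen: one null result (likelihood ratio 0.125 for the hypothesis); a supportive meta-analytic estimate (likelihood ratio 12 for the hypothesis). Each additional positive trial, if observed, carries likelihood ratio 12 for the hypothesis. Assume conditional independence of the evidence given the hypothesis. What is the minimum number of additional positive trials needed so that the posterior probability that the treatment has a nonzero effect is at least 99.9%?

Prior odds = 0.285/0.715 = 57/143.
Combined Bayes factor of the evidence already in hand = 0.125 × 12 = 1.5.
Odds after that evidence = (57/143) × 1.5 = 171/286.
Target odds = 0.999/0.001 = 999.
Need 12ⁿ ≥ 999 ÷ (171/286) = 31746/19.
12² = 144 falls short of 31746/19 but 12³ = 1728 reaches it, so n = 3.

3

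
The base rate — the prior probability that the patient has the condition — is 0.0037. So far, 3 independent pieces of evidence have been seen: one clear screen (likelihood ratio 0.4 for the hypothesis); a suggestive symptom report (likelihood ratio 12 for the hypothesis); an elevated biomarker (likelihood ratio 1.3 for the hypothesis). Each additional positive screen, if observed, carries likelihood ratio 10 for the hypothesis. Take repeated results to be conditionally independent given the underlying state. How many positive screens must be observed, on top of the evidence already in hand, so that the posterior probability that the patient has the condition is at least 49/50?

4

Prior odds = 0.0037/0.9963 = 37/9963.
Combined Bayes factor of the evidence already in hand = 0.4 × 12 × 1.3 = 6.24.
Odds after that evidence = (37/9963) × 6.24 = 1924/83025.
Target odds = 0.98/0.02 = 49.
Need 10ⁿ ≥ 49 ÷ (1924/83025) = 4068225/1924.
10³ = 1000 falls short of 4068225/1924 but 10⁴ = 10000 reaches it, so n = 4.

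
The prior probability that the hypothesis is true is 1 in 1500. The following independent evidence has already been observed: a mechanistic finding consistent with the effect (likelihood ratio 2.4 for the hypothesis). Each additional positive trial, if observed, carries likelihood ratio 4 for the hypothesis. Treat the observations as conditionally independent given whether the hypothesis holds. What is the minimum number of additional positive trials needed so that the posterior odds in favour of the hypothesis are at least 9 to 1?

Prior odds = (1/1500)/(1499/1500) = 1/1499.
Bayes factor of the evidence already in hand = 2.4.
Odds after that evidence = (1/1499) × 2.4 = 12/7495.
Target odds = 9.
Need 4ⁿ ≥ 9 ÷ (12/7495) = 5621.25.
4⁶ = 4096 falls short of 5621.25 but 4⁷ = 16384 reaches it, so n = 7.

7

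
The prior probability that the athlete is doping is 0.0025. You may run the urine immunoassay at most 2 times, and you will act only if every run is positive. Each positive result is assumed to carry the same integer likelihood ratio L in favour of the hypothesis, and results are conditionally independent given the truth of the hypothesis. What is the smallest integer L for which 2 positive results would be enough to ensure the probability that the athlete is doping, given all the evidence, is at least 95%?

Prior odds = 0.0025/0.9975 = 1/399.
Target odds = 0.95/0.05 = 19.
Need L² ≥ 19 ÷ (1/399) = 7581.
87² = 7569 < 7581 ≤ 7744 = 88², so L = 88.

88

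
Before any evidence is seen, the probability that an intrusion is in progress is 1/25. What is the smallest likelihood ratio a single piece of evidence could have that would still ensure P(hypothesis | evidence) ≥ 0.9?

Prior odds = 0.04/0.96 = 1/24.
Target odds = 0.9/0.1 = 9.
Required Bayes factor = 9 ÷ (1/24) = 216.

216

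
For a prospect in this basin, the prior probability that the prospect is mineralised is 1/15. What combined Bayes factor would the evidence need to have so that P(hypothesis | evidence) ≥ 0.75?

42

Prior odds = (1/15)/(14/15) = 1/14.
Target odds = 0.75/0.25 = 3.
Required Bayes factor = 3 ÷ (1/14) = 42.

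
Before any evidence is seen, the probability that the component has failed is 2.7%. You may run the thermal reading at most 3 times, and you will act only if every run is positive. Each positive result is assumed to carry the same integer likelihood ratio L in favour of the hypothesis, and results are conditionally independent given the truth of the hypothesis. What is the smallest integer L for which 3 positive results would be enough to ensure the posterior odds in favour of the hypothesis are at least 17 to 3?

6

Prior odds = 0.027/0.973 = 27/973.
Target odds = 17/3.
Need L³ ≥ 17/3 ÷ (27/973) = 16541/81.
5³ = 125 < 16541/81 ≤ 216 = 6³, so L = 6.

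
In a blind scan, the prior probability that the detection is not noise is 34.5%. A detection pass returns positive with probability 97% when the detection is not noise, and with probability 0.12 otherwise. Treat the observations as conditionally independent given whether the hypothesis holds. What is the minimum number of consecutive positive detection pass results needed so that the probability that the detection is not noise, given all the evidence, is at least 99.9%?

Prior odds = 0.345/0.655 = 69/131.
Likelihood ratio of a positive result = 0.97/0.12 = 97/12.
Target odds: 0.999 ÷ 0.001 = 999.
Need (69/131) × (97/12)ⁿ ≥ 999, i.e. (97/12)ⁿ ≥ 43623/23.
(97/12)³ = 912673/1728 falls short of 43623/23 but (97/12)⁴ = 88529281/20736 reaches it, so n = 4.

4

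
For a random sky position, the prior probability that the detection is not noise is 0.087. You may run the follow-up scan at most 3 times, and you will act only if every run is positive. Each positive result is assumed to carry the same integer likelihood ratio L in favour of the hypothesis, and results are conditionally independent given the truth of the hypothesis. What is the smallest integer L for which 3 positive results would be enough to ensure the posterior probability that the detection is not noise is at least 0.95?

6

Prior odds = 0.087/0.913 = 87/913.
Target odds = 0.95/0.05 = 19.
Need L³ ≥ 19 ÷ (87/913) = 17347/87.
5³ = 125 < 17347/87 ≤ 216 = 6³, so L = 6.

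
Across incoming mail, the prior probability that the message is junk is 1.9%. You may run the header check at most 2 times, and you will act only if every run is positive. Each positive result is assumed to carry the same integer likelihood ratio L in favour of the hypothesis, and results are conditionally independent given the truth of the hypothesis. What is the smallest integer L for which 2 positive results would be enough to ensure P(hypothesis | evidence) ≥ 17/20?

Prior odds = 0.019/0.981 = 19/981.
Target odds = 0.85/0.15 = 17/3.
Need L² ≥ 17/3 ÷ (19/981) = 5559/19.
17² = 289 < 5559/19 ≤ 324 = 18², so L = 18.

18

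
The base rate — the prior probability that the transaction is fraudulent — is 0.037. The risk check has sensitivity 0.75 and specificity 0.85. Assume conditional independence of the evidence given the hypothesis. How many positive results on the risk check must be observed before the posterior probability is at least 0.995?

Prior odds: 0.037 ÷ 0.963 = 37/963.
False-positive rate = 1 − 0.85 = 0.15; likelihood ratio of a positive = 0.75/0.15 = 5.
Target odds: 0.995 ÷ 0.005 = 199.
Need (37/963) × 5ⁿ ≥ 199, i.e. 5ⁿ ≥ 191637/37.
5⁵ = 3125 falls short of 191637/37 but 5⁶ = 15625 reaches it, so n = 6.

6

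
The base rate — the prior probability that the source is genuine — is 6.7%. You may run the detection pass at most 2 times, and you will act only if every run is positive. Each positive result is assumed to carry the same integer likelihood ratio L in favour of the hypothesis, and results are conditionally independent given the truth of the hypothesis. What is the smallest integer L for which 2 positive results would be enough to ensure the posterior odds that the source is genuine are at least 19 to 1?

Prior odds = 0.067/0.933 = 67/933.
Target odds = 19.
Need L² ≥ 19 ÷ (67/933) = 17727/67.
16² = 256 < 17727/67 ≤ 289 = 17², so L = 17.

17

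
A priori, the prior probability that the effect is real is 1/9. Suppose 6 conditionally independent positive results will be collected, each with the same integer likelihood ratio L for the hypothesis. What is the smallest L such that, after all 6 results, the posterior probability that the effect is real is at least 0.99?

Prior odds = (1/9)/(8/9) = 0.125.
Target odds = 0.99/0.01 = 99.
Need L⁶ ≥ 99 ÷ 0.125 = 792.
3⁶ = 729 < 792 ≤ 4096 = 4⁶, so L = 4.

4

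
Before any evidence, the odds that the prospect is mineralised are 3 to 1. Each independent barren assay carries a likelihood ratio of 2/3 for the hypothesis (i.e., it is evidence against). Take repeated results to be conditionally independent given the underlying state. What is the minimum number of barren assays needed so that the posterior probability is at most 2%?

Prior odds = 3.
Likelihood ratio per barren assay = 2/3.
Target posterior odds = 0.02/0.98 = 1/49.
Require (2/3)ⁿ ≤ 1/49 ÷ 3 = 1/147.
(2/3)¹² = 4096/531441 is still above 1/147 but (2/3)¹³ = 8192/1594323 is at or below it, so n = 13.

13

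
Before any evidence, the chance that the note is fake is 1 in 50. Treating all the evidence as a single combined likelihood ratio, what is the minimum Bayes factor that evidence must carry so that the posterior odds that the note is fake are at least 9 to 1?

Prior odds = 0.02/0.98 = 1/49.
Target odds = 9.
Required Bayes factor = 9 ÷ (1/49) = 441.

441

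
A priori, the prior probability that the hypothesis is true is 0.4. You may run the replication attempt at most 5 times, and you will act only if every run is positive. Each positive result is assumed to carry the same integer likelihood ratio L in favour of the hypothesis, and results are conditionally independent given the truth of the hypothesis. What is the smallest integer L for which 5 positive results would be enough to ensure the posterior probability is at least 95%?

2

Prior odds = 0.4/0.6 = 2/3.
Target odds = 0.95/0.05 = 19.
Need L⁵ ≥ 19 ÷ (2/3) = 28.5.
1⁵ = 1 < 28.5 ≤ 32 = 2⁵, so L = 2.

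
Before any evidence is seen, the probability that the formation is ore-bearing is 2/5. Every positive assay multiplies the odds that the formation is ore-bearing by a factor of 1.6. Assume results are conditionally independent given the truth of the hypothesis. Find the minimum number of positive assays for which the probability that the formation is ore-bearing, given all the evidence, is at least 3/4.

4

Prior odds = 0.4/0.6 = 2/3.
Likelihood ratio per positive assay = 1.6.
Target odds: 0.75 ÷ 0.25 = 3.
Need (2/3) × 1.6ⁿ ≥ 3, i.e. 1.6ⁿ ≥ 4.5.
1.6³ = 4.096 falls short of 4.5 but 1.6⁴ = 6.5536 reaches it, so n = 4.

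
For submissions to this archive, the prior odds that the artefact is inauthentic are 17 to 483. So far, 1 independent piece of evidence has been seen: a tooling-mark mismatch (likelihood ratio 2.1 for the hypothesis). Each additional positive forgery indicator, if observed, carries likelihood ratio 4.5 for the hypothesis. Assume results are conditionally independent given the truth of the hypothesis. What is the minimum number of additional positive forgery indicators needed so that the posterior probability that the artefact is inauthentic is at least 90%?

4

Prior odds = 17/483.
Bayes factor of the evidence already in hand = 2.1.
Odds after that evidence = (17/483) × 2.1 = 17/230.
Target odds = 0.9/0.1 = 9.
Need 4.5ⁿ ≥ 9 ÷ (17/230) = 2070/17.
4.5³ = 91.125 falls short of 2070/17 but 4.5⁴ = 410.0625 reaches it, so n = 4.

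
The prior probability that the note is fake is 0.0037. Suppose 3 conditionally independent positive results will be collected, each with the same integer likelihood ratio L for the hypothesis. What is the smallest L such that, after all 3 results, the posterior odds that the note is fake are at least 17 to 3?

Prior odds = 0.0037/0.9963 = 37/9963.
Target odds = 17/3.
Need L³ ≥ 17/3 ÷ (37/9963) = 56457/37.
11³ = 1331 < 56457/37 ≤ 1728 = 12³, so L = 12.

12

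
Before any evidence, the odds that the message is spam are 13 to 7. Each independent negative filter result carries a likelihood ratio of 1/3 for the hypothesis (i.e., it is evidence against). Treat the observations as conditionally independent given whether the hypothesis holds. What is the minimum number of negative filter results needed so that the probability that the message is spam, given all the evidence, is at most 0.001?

Prior odds = 13/7.
Likelihood ratio per negative filter result = 1/3.
Target odds: 0.001 ÷ 0.999 = 1/999.
Need (13/7) × (1/3)ⁿ ≤ 1/999, i.e. (1/3)ⁿ ≤ 7/12987.
(1/3)⁶ = 1/729 is still above 7/12987 but (1/3)⁷ = 1/2187 is at or below it, so n = 7.

7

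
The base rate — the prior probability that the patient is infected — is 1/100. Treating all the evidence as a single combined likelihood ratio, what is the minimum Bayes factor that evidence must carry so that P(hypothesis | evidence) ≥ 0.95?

1881

Prior odds = 0.01/0.99 = 1/99.
Target odds = 0.95/0.05 = 19.
Required Bayes factor = 19 ÷ (1/99) = 1881.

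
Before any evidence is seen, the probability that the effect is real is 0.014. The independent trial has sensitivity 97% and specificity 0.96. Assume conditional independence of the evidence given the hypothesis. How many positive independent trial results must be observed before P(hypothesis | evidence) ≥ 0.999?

4

Prior odds = 0.014/0.986 = 7/493.
False-positive rate = 1 − 0.96 = 0.04; likelihood ratio of a positive = 0.97/0.04 = 24.25.
Target posterior odds = 0.999/0.001 = 999.
Need (7/493) × 24.25ⁿ ≥ 999, i.e. 24.25ⁿ ≥ 492507/7.
24.25³ = 912673/64 falls short of 492507/7 but 24.25⁴ = 88529281/256 reaches it, so n = 4.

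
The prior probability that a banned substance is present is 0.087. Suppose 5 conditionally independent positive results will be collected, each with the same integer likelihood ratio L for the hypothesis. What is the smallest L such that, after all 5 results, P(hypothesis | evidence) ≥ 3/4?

2

Prior odds = 0.087/0.913 = 87/913.
Target odds = 0.75/0.25 = 3.
Need L⁵ ≥ 3 ÷ (87/913) = 913/29.
1⁵ = 1 < 913/29 ≤ 32 = 2⁵, so L = 2.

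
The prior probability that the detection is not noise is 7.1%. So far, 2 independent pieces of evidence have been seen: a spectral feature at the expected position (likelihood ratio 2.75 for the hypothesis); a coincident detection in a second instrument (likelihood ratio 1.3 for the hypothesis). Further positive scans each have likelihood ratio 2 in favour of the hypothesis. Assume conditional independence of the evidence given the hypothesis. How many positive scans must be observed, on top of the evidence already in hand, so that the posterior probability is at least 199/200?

Prior odds = 0.071/0.929 = 71/929.
Combined Bayes factor of the evidence already in hand = 2.75 × 1.3 = 3.575.
Odds after that evidence = (71/929) × 3.575 = 10153/37160.
Target odds = 0.995/0.005 = 199.
Need 2ⁿ ≥ 199 ÷ (10153/37160) = 7394840/10153.
2⁹ = 512 falls short of 7394840/10153 but 2¹⁰ = 1024 reaches it, so n = 10.

10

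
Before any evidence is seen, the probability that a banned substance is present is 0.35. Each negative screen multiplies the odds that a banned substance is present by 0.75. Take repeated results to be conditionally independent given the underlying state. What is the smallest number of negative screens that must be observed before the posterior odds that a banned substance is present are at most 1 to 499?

Prior odds = 0.35/0.65 = 7/13.
Likelihood ratio per negative screen = 0.75.
Target odds = 1/499.
Require 0.75ⁿ ≤ 1/499 ÷ (7/13) = 13/3493.
0.75¹⁹ ≈0.00422828 is still above 13/3493 but 0.75²⁰ ≈0.00317121 is at or below it, so n = 20.

20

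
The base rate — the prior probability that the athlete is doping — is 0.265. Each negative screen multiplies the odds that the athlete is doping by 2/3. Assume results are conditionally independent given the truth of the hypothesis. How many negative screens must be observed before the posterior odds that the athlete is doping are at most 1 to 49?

8

Prior odds: 0.265 ÷ 0.735 = 53/147.
Likelihood ratio per negative screen = 2/3.
Target odds = 1/49.
Require (2/3)ⁿ ≤ 1/49 ÷ (53/147) = 3/53.
(2/3)⁷ = 128/2187 is still above 3/53 but (2/3)⁸ = 256/6561 is at or below it, so n = 8.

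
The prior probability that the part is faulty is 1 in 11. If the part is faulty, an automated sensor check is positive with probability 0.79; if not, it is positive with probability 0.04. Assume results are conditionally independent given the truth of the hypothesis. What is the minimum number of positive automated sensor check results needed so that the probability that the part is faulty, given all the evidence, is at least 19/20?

Prior odds: (1/11) ÷ (10/11) = 0.1.
Likelihood ratio of a positive = 0.79/0.04 = 19.75.
Target posterior odds = 0.95/0.05 = 19.
Require 19.75ⁿ ≥ 19 ÷ 0.1 = 190.
19.75¹ = 19.75 falls short of 190 but 19.75² = 390.0625 reaches it, so n = 2.

2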